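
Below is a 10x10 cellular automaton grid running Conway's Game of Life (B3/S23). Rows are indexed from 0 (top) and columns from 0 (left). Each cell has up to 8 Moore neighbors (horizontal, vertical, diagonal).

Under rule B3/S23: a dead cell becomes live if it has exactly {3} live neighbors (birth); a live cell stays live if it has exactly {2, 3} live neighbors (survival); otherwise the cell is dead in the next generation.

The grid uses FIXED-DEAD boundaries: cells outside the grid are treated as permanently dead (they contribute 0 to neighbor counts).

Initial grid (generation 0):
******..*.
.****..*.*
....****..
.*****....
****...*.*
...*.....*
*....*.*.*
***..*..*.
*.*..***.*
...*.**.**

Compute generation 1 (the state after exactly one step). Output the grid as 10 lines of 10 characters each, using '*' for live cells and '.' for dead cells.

Answer: *....*..*.
*......*..
.......**.
*......**.
*.......*.
*..**.*..*
*.*.*.*..*
*.*.**...*
*.**.....*
....**..**

Derivation:
Simulating step by step:
Generation 0 (given above): 50 live cells
Generation 1: 35 live cells
(generation 1 grid is the final answer)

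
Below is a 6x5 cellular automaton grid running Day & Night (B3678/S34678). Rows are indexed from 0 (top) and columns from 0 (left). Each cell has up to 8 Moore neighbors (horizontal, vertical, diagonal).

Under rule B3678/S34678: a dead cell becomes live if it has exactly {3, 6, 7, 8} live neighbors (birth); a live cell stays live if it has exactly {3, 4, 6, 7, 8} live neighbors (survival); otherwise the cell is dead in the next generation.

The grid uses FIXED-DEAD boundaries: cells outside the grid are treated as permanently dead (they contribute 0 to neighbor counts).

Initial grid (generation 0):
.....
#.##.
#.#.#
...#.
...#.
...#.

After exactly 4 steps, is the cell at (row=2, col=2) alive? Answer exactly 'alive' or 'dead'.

Answer: alive

Derivation:
Simulating step by step:
Generation 0 (given above): 9 live cells
Generation 1: 7 live cells
.....
...#.
..#..
..###
..#.#
.....
Generation 2: 4 live cells
.....
.....
..#.#
.##..
.....
.....
Generation 3: 3 live cells
.....
.....
.#.#.
...#.
.....
.....
Generation 4: 2 live cells
.....
.....
..#..
..#..
.....
.....

Cell (2,2) at generation 4: 1 -> alive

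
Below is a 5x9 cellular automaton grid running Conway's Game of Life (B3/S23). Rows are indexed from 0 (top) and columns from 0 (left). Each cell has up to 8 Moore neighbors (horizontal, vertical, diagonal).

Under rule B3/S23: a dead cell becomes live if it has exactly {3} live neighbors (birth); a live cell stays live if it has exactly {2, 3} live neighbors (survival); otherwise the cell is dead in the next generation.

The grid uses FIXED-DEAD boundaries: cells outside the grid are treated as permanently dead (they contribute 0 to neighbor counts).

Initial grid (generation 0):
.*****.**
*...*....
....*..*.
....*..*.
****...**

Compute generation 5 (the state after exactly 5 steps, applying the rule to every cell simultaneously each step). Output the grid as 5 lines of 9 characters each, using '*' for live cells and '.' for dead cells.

Simulating step by step:
Generation 0 (given above): 19 live cells
Generation 1: 23 live cells
.*****...
.**...***
...***...
.**.*.**.
.***...**
Generation 2: 20 live cells
.*.*****.
.*....**.
....*...*
.*....***
.*.*..***
Generation 3: 15 live cells
..*.**.*.
..**....*
.....*..*
..*..**..
..*...*.*
Generation 4: 19 live cells
..*.*....
..**.****
..******.
.....**..
.....***.
Generation 5: 12 live cells
(generation 5 grid is the final answer)

Answer: ..*.****.
.*......*
..*.....*
...*.....
.....*.*.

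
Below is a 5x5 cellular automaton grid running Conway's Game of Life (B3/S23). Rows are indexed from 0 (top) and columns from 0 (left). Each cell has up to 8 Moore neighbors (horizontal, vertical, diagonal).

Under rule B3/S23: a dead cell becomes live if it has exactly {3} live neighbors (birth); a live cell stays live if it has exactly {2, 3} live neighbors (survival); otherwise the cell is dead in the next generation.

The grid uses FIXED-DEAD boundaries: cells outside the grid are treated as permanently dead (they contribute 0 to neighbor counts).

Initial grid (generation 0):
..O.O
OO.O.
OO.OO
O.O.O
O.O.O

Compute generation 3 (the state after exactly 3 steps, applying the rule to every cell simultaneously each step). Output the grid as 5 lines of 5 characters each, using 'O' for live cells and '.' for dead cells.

Answer: .O.O.
O..O.
.O.OO
..O..
.....

Derivation:
Simulating step by step:
Generation 0 (given above): 15 live cells
Generation 1: 8 live cells
.OOO.
O....
....O
O.O.O
.....
Generation 2: 8 live cells
.OO..
.OOO.
.O.O.
...O.
.....
Generation 3: 8 live cells
(generation 3 grid is the final answer)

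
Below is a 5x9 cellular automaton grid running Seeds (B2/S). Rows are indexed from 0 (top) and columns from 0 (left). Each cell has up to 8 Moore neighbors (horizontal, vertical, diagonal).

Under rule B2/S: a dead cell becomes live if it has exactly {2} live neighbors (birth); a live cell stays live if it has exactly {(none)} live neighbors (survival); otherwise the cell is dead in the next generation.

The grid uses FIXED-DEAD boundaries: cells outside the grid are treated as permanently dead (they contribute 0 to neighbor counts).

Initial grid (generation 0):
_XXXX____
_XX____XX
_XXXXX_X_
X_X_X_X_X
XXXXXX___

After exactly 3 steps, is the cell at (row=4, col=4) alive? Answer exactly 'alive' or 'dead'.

Simulating step by step:
Generation 0 (given above): 25 live cells
Generation 1: 5 live cells
X______XX
_________
_________
_________
______XX_
Generation 2: 4 live cells
_________
_______XX
_________
______XX_
_________
Generation 3: 4 live cells
_______XX
_________
_________
_________
______XX_

Cell (4,4) at generation 3: 0 -> dead

Answer: dead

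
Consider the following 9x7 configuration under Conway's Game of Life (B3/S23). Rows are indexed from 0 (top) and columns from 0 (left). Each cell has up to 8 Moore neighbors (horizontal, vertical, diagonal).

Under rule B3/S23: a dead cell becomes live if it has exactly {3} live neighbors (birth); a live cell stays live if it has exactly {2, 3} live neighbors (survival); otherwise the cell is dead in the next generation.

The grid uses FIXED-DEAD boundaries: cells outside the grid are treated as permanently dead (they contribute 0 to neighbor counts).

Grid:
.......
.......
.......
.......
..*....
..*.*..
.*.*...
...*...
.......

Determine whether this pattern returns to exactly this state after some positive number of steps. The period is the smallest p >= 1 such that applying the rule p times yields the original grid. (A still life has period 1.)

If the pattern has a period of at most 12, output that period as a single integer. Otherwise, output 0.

Simulating and comparing each generation to the original:
Gen 0 (original, given above): 6 live cells
Gen 1: 6 live cells, differs from original
Gen 2: 6 live cells, MATCHES original -> period = 2

Answer: 2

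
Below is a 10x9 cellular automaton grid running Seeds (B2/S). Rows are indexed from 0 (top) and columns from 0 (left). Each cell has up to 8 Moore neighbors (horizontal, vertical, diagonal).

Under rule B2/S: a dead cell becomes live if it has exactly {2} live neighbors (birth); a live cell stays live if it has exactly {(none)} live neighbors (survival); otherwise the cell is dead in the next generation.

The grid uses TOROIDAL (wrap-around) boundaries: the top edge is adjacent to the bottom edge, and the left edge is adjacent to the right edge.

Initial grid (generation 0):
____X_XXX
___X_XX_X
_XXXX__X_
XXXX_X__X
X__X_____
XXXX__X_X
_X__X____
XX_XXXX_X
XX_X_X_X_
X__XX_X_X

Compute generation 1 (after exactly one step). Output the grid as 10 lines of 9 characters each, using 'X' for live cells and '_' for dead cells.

Simulating step by step:
Generation 0 (given above): 46 live cells
Generation 1: 8 live cells
(generation 1 grid is the final answer)

Answer: __X______
_X_______
_________
______XX_
_____XX__
_____X_X_
_________
_________
_________
_________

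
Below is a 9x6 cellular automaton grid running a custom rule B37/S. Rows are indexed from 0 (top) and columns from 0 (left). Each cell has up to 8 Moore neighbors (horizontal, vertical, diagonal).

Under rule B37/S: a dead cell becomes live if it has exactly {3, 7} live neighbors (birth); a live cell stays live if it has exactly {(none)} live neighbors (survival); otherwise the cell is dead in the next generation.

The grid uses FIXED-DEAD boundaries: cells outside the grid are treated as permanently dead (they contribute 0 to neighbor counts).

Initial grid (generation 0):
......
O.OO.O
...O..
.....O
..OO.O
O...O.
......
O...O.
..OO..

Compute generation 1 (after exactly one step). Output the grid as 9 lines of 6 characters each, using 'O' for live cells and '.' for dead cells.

Answer: ......
....O.
..O...
..OO..
......
...O..
......
...O..
......

Derivation:
Simulating step by step:
Generation 0 (given above): 15 live cells
Generation 1: 6 live cells
(generation 1 grid is the final answer)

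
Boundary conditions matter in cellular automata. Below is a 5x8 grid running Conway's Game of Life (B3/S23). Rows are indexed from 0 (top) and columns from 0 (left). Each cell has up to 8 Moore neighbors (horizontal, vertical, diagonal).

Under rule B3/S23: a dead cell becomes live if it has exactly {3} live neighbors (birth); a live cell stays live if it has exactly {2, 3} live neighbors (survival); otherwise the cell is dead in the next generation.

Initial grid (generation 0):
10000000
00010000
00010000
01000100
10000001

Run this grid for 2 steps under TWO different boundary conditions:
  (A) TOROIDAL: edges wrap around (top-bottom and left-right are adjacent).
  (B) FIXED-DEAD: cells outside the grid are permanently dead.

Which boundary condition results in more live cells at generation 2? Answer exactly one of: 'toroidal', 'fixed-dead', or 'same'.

Answer: toroidal

Derivation:
Under TOROIDAL boundary, generation 2:
01000001
00000000
00000000
10000001
01000000
Population = 5

Under FIXED-DEAD boundary, generation 2:
00000000
00000000
00000000
00000000
00000000
Population = 0

Comparison: toroidal=5, fixed-dead=0 -> toroidal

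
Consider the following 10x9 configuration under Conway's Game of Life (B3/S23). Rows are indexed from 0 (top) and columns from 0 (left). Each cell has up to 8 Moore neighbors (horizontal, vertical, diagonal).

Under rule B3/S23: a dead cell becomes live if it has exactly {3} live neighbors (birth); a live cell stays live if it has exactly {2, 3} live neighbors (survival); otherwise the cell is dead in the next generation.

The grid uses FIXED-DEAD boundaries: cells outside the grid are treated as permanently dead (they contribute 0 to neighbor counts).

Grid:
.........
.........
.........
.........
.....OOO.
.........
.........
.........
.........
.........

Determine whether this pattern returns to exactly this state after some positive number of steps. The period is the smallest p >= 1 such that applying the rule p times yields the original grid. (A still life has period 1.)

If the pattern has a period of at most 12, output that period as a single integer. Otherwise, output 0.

Answer: 2

Derivation:
Simulating and comparing each generation to the original:
Gen 0 (original, given above): 3 live cells
Gen 1: 3 live cells, differs from original
Gen 2: 3 live cells, MATCHES original -> period = 2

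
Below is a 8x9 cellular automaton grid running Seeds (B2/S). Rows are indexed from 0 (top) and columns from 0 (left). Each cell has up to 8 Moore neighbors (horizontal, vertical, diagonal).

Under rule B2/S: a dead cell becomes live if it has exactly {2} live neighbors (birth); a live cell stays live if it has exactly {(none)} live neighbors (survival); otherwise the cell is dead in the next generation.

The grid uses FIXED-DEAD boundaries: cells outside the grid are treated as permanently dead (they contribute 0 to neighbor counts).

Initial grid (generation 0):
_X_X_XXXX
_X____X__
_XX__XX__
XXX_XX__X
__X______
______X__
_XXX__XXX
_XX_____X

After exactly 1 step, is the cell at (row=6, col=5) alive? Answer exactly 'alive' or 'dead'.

Simulating step by step:
Generation 0 (given above): 29 live cells
Generation 1: 15 live cells
X___X____
___X____X
_________
_______X_
X___X_XX_
_____X__X
X____X___
X_____X__

Cell (6,5) at generation 1: 1 -> alive

Answer: alive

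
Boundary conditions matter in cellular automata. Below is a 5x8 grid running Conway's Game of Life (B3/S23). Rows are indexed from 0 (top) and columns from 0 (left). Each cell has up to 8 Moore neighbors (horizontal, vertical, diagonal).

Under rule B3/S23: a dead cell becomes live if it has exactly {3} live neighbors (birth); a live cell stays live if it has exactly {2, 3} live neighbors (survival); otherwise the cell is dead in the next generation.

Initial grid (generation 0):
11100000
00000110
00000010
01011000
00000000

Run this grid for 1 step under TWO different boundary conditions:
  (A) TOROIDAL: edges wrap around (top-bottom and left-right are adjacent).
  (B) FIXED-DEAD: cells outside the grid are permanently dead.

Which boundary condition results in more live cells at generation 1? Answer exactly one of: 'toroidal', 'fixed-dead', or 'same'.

Under TOROIDAL boundary, generation 1:
01000000
01000111
00001010
00000000
10010000
Population = 9

Under FIXED-DEAD boundary, generation 1:
01000000
01000110
00001010
00000000
00000000
Population = 6

Comparison: toroidal=9, fixed-dead=6 -> toroidal

Answer: toroidal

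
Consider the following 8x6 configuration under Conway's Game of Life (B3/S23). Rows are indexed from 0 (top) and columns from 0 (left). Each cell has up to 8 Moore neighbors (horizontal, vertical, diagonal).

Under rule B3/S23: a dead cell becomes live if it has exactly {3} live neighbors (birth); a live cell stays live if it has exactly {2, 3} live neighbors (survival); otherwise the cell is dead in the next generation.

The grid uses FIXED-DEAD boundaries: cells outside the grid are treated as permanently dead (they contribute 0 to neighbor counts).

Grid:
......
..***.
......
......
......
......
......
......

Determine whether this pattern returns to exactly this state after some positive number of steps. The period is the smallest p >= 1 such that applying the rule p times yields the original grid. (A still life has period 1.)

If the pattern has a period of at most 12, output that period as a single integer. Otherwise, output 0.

Simulating and comparing each generation to the original:
Gen 0 (original, given above): 3 live cells
Gen 1: 3 live cells, differs from original
Gen 2: 3 live cells, MATCHES original -> period = 2

Answer: 2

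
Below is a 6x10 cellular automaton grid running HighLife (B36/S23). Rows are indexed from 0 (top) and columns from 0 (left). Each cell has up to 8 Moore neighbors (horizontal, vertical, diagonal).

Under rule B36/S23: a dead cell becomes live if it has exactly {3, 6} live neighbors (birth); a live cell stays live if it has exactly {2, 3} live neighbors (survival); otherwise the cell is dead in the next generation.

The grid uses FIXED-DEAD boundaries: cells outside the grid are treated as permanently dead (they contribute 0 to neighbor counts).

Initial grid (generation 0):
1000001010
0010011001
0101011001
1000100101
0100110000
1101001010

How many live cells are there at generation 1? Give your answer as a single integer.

Answer: 31

Derivation:
Simulating step by step:
Generation 0 (given above): 24 live cells
Generation 1: 31 live cells
0000011100
0110100011
0111000101
1111000010
0111111110
1110110000
Population at generation 1: 31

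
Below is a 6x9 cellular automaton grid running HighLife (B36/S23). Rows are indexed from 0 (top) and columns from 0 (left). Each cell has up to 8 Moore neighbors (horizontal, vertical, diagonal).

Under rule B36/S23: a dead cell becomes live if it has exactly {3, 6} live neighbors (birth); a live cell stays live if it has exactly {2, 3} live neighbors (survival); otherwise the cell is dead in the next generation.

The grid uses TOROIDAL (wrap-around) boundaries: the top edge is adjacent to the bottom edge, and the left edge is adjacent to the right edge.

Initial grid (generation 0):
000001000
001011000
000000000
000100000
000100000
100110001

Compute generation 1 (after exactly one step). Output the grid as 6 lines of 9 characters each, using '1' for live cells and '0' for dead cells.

Answer: 000001000
000011000
000110000
000000000
001100000
000110000

Derivation:
Simulating step by step:
Generation 0 (given above): 10 live cells
Generation 1: 9 live cells
(generation 1 grid is the final answer)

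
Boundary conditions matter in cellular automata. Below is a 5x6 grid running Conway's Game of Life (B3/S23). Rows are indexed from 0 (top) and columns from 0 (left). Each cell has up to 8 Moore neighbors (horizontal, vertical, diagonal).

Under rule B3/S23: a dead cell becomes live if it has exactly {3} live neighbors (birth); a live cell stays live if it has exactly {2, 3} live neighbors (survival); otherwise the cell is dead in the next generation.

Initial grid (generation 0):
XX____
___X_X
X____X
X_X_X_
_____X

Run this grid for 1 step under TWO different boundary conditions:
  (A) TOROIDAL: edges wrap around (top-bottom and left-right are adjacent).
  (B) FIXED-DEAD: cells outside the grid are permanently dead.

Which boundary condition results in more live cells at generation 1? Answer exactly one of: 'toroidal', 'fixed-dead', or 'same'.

Answer: toroidal

Derivation:
Under TOROIDAL boundary, generation 1:
X___XX
_X__XX
XX_X__
XX__X_
_____X
Population = 13

Under FIXED-DEAD boundary, generation 1:
______
XX__X_
_X_X_X
_X__XX
______
Population = 9

Comparison: toroidal=13, fixed-dead=9 -> toroidal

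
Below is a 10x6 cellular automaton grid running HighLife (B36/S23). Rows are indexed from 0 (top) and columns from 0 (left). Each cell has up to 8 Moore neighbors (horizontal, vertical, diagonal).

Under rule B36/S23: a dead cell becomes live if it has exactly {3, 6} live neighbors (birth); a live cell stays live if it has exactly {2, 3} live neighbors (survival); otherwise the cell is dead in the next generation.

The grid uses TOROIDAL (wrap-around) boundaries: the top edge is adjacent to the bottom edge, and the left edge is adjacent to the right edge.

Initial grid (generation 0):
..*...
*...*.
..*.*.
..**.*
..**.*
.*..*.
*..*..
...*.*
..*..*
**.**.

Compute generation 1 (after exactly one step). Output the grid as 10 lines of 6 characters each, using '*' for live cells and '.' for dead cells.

Answer: *.*.*.
.*...*
.**.*.
.*...*
**...*
**..**
*.**.*
*.**.*
.**..*
**.***

Derivation:
Simulating step by step:
Generation 0 (given above): 23 live cells
Generation 1: 33 live cells
(generation 1 grid is the final answer)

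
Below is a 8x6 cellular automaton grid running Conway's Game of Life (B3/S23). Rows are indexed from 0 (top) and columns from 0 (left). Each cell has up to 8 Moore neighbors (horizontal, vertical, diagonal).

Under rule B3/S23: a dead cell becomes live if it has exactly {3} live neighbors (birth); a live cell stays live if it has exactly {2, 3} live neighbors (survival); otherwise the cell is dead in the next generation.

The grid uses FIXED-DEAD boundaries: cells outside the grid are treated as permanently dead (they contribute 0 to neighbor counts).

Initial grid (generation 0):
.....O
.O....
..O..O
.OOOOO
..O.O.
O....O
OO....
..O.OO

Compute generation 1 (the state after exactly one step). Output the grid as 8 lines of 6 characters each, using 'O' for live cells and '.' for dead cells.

Simulating step by step:
Generation 0 (given above): 18 live cells
Generation 1: 10 live cells
(generation 1 grid is the final answer)

Answer: ......
......
.....O
.O...O
..O...
O.....
OO..OO
.O....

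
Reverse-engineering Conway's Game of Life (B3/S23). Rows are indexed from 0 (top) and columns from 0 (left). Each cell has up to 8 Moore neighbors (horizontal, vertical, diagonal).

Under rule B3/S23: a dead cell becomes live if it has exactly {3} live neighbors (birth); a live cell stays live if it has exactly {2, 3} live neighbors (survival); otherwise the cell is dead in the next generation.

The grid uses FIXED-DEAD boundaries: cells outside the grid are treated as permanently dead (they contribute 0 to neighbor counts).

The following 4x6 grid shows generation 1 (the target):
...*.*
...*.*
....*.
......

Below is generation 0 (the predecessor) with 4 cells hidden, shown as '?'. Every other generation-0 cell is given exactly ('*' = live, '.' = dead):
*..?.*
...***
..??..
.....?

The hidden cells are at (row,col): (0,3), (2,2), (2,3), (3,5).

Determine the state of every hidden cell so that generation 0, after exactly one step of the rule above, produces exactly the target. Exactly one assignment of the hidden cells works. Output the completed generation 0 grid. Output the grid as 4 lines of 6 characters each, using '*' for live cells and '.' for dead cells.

Answer: *..*.*
...***
......
......

Derivation:
Hidden generation-0 cells (in order): (0,3), (2,2), (2,3), (3,5).
A hidden cell only influences target cells in its own 3x3 neighborhood. Try each of the 2^4 = 16 assignments, step the completed generation 0 forward once under B3/S23, and compare with the target:
  (0,3)=. (2,2)=. (2,3)=. (3,5)=. -> step gives (0,3)='.' but target has '*' -> reject
  (0,3)=. (2,2)=. (2,3)=. (3,5)=* -> step gives (0,3)='.' but target has '*' -> reject
  (0,3)=. (2,2)=. (2,3)=* (3,5)=. -> step gives (0,3)='.' but target has '*' -> reject
  (0,3)=. (2,2)=. (2,3)=* (3,5)=* -> step gives (0,3)='.' but target has '*' -> reject
  (0,3)=. (2,2)=* (2,3)=. (3,5)=. -> step gives (0,3)='.' but target has '*' -> reject
  (0,3)=. (2,2)=* (2,3)=. (3,5)=* -> step gives (0,3)='.' but target has '*' -> reject
  (0,3)=. (2,2)=* (2,3)=* (3,5)=. -> step gives (0,3)='.' but target has '*' -> reject
  (0,3)=. (2,2)=* (2,3)=* (3,5)=* -> step gives (0,3)='.' but target has '*' -> reject
  (0,3)=* (2,2)=. (2,3)=. (3,5)=. -> step reproduces the target at every cell -> ACCEPT
  (0,3)=* (2,2)=. (2,3)=. (3,5)=* -> step gives (2,4)='.' but target has '*' -> reject
  (0,3)=* (2,2)=. (2,3)=* (3,5)=. -> step gives (1,2)='*' but target has '.' -> reject
  (0,3)=* (2,2)=. (2,3)=* (3,5)=* -> step gives (1,2)='*' but target has '.' -> reject
  (0,3)=* (2,2)=* (2,3)=. (3,5)=. -> step gives (1,2)='*' but target has '.' -> reject
  (0,3)=* (2,2)=* (2,3)=. (3,5)=* -> step gives (1,2)='*' but target has '.' -> reject
  (0,3)=* (2,2)=* (2,3)=* (3,5)=. -> step gives (1,3)='.' but target has '*' -> reject
  (0,3)=* (2,2)=* (2,3)=* (3,5)=* -> step gives (1,3)='.' but target has '*' -> reject
Unique solution: (0,3)=live, (2,2)=dead, (2,3)=dead, (3,5)=dead.
Check: live-neighbor counts of every cell in the completed generation 0:
012252
112242
001232
000000
Applying B3/S23 to generation 0 with these counts gives:
...*.*
...*.*
....*.
......
which matches the target exactly.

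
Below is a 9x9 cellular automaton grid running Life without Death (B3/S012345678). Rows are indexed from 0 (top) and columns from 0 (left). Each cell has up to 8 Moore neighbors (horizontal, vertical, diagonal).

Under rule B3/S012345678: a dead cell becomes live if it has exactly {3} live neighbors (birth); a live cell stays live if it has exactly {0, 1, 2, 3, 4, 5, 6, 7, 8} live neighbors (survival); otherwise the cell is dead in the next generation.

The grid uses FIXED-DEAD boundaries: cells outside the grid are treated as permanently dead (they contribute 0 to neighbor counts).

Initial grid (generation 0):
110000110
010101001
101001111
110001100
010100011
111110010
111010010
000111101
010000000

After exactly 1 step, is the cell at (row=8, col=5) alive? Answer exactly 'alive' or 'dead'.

Simulating step by step:
Generation 0 (given above): 39 live cells
Generation 1: 49 live cells
111000110
010111001
101001111
110011100
010101011
111110110
111010011
100111111
010011000

Cell (8,5) at generation 1: 1 -> alive

Answer: alive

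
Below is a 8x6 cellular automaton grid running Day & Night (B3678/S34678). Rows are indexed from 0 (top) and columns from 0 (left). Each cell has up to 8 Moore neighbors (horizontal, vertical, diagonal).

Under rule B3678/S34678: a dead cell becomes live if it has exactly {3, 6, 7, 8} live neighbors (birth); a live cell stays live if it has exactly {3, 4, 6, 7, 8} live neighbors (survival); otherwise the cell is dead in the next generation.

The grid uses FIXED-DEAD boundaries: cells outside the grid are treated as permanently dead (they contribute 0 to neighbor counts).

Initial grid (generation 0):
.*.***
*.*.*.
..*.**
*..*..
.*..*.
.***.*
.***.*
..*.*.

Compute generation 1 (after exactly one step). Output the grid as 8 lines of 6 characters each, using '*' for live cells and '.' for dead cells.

Simulating step by step:
Generation 0 (given above): 24 live cells
Generation 1: 21 live cells
(generation 1 grid is the final answer)

Answer: ..***.
..**..
....*.
.***.*
**..*.
****..
.**...
.**...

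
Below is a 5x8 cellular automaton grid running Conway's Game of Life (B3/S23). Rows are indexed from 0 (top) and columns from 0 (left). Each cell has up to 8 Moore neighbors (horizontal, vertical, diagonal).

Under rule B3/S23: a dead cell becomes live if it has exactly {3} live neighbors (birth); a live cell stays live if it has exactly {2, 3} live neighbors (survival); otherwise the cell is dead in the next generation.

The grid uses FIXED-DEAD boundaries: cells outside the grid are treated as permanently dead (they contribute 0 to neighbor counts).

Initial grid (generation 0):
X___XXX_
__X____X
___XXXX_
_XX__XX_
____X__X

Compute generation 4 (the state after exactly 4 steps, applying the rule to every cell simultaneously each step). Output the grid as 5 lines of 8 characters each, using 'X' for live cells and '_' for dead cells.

Answer: _____XX_
___XXX_X
__X____X
__X____X
___X__X_

Derivation:
Simulating step by step:
Generation 0 (given above): 16 live cells
Generation 1: 11 live cells
_____XX_
_______X
_X_XX__X
__X____X
_____XX_
Generation 2: 14 live cells
______X_
____XX_X
__XX__XX
__XXXX_X
______X_
Generation 3: 16 live cells
_____XX_
___XXX_X
__X____X
__X_XX_X
___XXXX_
Generation 4: 12 live cells
(generation 4 grid is the final answer)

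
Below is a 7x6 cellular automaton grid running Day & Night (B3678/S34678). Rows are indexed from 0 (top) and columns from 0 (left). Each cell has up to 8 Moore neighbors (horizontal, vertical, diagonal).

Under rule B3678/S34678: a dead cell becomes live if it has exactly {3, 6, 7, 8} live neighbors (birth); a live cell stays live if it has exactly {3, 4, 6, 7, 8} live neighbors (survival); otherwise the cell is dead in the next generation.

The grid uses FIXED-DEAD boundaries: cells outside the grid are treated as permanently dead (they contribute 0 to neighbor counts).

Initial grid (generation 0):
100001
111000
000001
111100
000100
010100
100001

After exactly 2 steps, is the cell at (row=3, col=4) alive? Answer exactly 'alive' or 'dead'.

Answer: alive

Derivation:
Simulating step by step:
Generation 0 (given above): 15 live cells
Generation 1: 11 live cells
000000
010000
010100
001010
101110
001010
000000
Generation 2: 9 live cells
000000
001000
000000
001110
001111
010000
000000

Cell (3,4) at generation 2: 1 -> alive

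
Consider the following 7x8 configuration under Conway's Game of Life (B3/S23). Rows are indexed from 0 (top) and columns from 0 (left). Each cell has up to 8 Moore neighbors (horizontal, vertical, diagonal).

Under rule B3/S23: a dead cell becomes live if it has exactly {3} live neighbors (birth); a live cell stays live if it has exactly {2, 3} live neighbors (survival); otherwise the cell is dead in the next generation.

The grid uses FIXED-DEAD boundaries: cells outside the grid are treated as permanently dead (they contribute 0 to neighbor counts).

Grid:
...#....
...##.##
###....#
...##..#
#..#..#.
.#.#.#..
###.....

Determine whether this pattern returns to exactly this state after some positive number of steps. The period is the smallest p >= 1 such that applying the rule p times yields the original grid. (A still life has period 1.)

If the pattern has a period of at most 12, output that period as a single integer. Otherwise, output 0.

Answer: 0

Derivation:
Simulating and comparing each generation to the original:
Gen 0 (original, given above): 21 live cells
Gen 1: 24 live cells, differs from original
Gen 2: 22 live cells, differs from original
Gen 3: 29 live cells, differs from original
Gen 4: 16 live cells, differs from original
Gen 5: 12 live cells, differs from original
Gen 6: 14 live cells, differs from original
Gen 7: 9 live cells, differs from original
Gen 8: 6 live cells, differs from original
Gen 9: 4 live cells, differs from original
Gen 10: 0 live cells, differs from original
Gen 11: 0 live cells, differs from original
Gen 12: 0 live cells, differs from original
No period found within 12 steps.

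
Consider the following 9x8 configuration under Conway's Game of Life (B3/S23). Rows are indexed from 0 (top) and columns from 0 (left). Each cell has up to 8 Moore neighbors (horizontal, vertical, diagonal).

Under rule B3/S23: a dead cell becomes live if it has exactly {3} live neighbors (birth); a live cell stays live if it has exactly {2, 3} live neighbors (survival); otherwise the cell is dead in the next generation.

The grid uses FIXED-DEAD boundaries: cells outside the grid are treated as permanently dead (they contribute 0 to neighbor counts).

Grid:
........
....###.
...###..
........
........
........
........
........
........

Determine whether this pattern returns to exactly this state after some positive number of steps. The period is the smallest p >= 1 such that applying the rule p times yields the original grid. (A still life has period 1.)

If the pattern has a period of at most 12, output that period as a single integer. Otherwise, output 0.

Simulating and comparing each generation to the original:
Gen 0 (original, given above): 6 live cells
Gen 1: 6 live cells, differs from original
Gen 2: 6 live cells, MATCHES original -> period = 2

Answer: 2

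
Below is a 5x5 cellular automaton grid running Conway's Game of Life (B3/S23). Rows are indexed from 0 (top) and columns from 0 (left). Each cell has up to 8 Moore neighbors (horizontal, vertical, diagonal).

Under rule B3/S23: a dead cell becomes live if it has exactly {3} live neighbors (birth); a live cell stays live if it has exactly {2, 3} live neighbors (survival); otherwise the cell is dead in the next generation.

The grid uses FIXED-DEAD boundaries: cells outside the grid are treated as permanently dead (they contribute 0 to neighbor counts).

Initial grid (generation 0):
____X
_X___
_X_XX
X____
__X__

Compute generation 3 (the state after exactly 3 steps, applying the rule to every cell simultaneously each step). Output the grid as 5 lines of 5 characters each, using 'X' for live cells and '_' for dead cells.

Simulating step by step:
Generation 0 (given above): 7 live cells
Generation 1: 9 live cells
_____
__XXX
XXX__
_XXX_
_____
Generation 2: 8 live cells
___X_
__XX_
X___X
X__X_
__X__
Generation 3: 10 live cells
(generation 3 grid is the final answer)

Answer: __XX_
__XXX
_XX_X
_X_X_
_____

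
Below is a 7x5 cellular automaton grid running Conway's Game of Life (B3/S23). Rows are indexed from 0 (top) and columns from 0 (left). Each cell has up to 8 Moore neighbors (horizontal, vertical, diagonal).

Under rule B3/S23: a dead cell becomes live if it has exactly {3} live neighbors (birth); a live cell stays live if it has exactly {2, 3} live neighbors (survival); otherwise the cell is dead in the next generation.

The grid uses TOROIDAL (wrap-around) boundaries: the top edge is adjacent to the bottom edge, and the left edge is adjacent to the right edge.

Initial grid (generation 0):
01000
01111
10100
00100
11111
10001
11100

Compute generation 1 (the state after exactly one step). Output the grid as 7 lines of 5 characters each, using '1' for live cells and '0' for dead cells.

Simulating step by step:
Generation 0 (given above): 18 live cells
Generation 1: 8 live cells
(generation 1 grid is the final answer)

Answer: 00001
00011
10001
00000
00100
00000
00101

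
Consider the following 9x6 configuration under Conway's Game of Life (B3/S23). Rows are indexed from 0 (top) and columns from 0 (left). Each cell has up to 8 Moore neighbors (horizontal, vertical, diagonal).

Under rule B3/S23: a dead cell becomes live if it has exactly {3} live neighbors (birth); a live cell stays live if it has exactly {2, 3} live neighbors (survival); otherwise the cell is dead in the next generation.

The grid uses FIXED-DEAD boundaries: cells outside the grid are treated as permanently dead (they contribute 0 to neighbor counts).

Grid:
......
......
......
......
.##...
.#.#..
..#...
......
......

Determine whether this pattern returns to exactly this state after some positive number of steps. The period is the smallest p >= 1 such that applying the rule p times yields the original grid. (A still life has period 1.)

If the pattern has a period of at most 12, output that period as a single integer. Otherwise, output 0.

Answer: 1

Derivation:
Simulating and comparing each generation to the original:
Gen 0 (original, given above): 5 live cells
Gen 1: 5 live cells, MATCHES original -> period = 1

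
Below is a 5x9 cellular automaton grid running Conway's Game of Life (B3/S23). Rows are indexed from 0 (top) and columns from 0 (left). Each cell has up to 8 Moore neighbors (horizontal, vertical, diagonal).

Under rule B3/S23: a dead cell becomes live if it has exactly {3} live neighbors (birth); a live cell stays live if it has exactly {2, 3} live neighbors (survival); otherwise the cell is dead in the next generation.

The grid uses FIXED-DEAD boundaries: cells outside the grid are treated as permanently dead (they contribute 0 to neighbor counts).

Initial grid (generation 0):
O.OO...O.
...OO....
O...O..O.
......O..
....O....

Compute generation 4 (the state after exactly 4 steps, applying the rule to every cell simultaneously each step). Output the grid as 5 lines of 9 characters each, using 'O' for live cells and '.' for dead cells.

Answer: .OO......
.O.......
....OO...
...O.....
.........

Derivation:
Simulating step by step:
Generation 0 (given above): 11 live cells
Generation 1: 10 live cells
..OOO....
.OO.O....
...OOO...
.....O...
.........
Generation 2: 8 live cells
.OO.O....
.O.......
..OO.O...
.....O...
.........
Generation 3: 7 live cells
.OO......
.O..O....
..O.O....
....O....
.........
Generation 4: 6 live cells
(generation 4 grid is the final answer)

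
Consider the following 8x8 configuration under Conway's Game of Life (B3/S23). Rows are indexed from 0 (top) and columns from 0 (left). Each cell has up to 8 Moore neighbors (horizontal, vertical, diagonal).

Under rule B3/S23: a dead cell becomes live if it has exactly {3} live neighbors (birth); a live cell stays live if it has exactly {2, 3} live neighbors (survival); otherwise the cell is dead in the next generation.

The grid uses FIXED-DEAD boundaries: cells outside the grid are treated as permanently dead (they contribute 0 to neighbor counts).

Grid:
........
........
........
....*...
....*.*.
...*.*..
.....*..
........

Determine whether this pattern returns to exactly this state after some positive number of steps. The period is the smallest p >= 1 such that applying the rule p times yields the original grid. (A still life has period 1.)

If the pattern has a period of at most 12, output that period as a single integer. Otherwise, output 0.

Answer: 2

Derivation:
Simulating and comparing each generation to the original:
Gen 0 (original, given above): 6 live cells
Gen 1: 6 live cells, differs from original
Gen 2: 6 live cells, MATCHES original -> period = 2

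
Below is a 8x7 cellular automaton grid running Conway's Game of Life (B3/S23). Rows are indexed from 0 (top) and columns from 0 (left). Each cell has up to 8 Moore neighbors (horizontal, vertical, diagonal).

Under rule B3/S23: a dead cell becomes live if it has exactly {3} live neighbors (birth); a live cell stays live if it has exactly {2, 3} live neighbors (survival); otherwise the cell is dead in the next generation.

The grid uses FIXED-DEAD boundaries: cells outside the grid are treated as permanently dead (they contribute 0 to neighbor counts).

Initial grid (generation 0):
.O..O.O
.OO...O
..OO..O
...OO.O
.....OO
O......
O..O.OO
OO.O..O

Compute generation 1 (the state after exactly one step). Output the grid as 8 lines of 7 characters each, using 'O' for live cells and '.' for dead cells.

Answer: .OO..O.
.O....O
.O..O.O
..OOO.O
....OOO
....O..
O.O.OOO
OOO.OOO

Derivation:
Simulating step by step:
Generation 0 (given above): 23 live cells
Generation 1: 27 live cells
(generation 1 grid is the final answer)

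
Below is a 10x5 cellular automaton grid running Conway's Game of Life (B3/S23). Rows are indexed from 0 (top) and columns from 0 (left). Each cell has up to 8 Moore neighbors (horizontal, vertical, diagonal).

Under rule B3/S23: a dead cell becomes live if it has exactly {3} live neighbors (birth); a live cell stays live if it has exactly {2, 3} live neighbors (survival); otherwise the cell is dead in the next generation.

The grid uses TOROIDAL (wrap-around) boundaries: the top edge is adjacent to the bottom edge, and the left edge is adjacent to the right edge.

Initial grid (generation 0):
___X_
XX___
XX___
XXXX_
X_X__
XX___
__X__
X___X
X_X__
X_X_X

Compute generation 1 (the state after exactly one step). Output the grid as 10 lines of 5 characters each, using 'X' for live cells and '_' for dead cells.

Simulating step by step:
Generation 0 (given above): 21 live cells
Generation 1: 17 live cells
(generation 1 grid is the final answer)

Answer: __XX_
XXX_X
_____
___X_
___X_
X_X__
____X
X__XX
_____
X_X_X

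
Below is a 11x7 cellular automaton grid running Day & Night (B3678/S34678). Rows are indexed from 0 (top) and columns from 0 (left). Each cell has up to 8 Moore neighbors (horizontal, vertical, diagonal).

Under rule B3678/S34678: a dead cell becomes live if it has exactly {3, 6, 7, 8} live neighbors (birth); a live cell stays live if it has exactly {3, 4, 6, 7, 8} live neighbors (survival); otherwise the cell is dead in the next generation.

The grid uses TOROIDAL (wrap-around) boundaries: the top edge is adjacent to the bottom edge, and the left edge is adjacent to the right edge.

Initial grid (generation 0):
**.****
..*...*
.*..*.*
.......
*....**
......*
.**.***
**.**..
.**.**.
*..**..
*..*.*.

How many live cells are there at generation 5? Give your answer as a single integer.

Answer: 30

Derivation:
Simulating step by step:
Generation 0 (given above): 34 live cells
Generation 1: 34 live cells
**.***.
*.*..**
*....*.
.......
......*
.*..**.
.**.***
*.*..*.
.***.**
...*...
*..****
Generation 2: 36 live cells
.*.****
*..*.**
.*.....
......*
.....*.
..***..
.**.*.*
**....*
****..*
.*.**..
**.****
Generation 3: 35 live cells
**.****
**...**
.....*.
.......
...**..
.****..
.**....
***...*
*..****
*.*....
.**.***
Generation 4: 28 live cells
*..*.**
.**...*
*......
....*..
...**..
.*..*..
.**....
..*.*.*
.*.*.*.
*.*..**
*.*.*..
Generation 5: 30 live cells
*..****
.*...**
.*.....
...*...
...***.
.......
***..*.
*.*..*.
.*.*.*.
*.*..**
*...*.*
Population at generation 5: 30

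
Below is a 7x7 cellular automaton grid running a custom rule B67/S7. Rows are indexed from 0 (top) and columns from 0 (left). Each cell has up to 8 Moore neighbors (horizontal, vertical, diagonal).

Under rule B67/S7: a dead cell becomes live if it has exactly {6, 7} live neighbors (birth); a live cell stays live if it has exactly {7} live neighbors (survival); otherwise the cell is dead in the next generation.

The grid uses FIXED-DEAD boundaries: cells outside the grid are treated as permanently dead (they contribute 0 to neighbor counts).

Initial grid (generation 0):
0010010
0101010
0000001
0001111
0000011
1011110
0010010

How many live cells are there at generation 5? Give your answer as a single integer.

Simulating step by step:
Generation 0 (given above): 19 live cells
Generation 1: 1 live cells
0000000
0000000
0000000
0000000
0000100
0000000
0000000
Generation 2: 0 live cells
0000000
0000000
0000000
0000000
0000000
0000000
0000000
Generation 3: 0 live cells
0000000
0000000
0000000
0000000
0000000
0000000
0000000
Generation 4: 0 live cells
0000000
0000000
0000000
0000000
0000000
0000000
0000000
Generation 5: 0 live cells
0000000
0000000
0000000
0000000
0000000
0000000
0000000
Population at generation 5: 0

Answer: 0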